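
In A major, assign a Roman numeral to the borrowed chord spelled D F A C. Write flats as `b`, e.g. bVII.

iv7

D is scale degree 4 in A major. D–F–A–C is a minor-seventh chord — the form found in A minor, not the diatonic IV (D). Borrowed into A major it is written iv7.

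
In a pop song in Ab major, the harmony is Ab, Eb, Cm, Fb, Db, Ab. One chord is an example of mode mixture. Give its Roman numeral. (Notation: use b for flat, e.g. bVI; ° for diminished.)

In Ab major the diatonic chords are Ab, Bbm, Cm, Db, Eb, Fm, Gdim. Of the given chords, Ab, Eb, Cm and Db are diatonic. Fb (Fb–Ab–Cb) is not: scale degree 6 in Ab major carries Fm (vi). In Ab minor the chord on that degree is Fb, so here it functions as bVI, borrowed from the parallel minor.

bVI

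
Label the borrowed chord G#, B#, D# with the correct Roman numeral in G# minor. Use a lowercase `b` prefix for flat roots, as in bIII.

I

G# is scale degree 1 in G# minor. The diatonic chord on degree 1 would be G#m (i), but G#–B#–D# is the major chord from G# major. As a borrowed chord it is labeled I.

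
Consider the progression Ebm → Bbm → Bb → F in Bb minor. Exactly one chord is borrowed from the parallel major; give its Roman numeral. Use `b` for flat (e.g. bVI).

Bb minor has the diatonic set Bbm, Cdim, Db, Ebm, F, Gb, Ab (with V from harmonic minor). Ebm, Bbm and F all belong to that set. Bb (Bb–D–F) doesn't fit — on degree 1 Bb minor would have Bbm (i). Bb is the degree-1 chord of Bb major, so it is the borrowed I.

I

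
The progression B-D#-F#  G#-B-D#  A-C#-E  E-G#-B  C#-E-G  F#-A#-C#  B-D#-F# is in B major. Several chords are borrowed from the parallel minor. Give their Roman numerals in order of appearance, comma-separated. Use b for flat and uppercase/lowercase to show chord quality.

bVII, ii°

In B major the diatonic chords are B, C#m, D#m, E, F#, G#m, A#dim. B–D#–F# = B, G#–B–D# = G#m, E–G#–B = E and F#–A#–C# = F# all belong to that set. A–C#–E is not: scale degree 7 in B major carries A#dim (vii°). In B minor the chord on that degree is A, so here it functions as bVII, borrowed from the parallel minor. But C#–E–G is foreign: the diatonic ii on degree 2 is C#m, whereas C#dim comes from B minor. It is labeled ii°.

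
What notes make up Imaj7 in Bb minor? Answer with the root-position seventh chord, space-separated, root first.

Bb D F A

The root, Bb, is scale degree 1 — the same note in Bb minor and Bb major; only the chord quality changes. In Bb major the chord on Bb is Bb–D–F–A.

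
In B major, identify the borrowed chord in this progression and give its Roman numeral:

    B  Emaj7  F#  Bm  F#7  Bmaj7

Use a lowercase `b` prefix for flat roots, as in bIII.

i

In B major the diatonic chords are B, C#m, D#m, E, F#, G#m, A#dim. B, Emaj7, F#, F#7 and Bmaj7 all belong to that set. Bm (B–D–F#) is not: scale degree 1 in B major carries B (I). In B minor the chord on that degree is Bm, so here it functions as i, borrowed from the parallel minor.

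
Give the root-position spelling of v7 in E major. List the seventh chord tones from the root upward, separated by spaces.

v7 is built on scale degree 5, which is B in both E major and its parallel. Stacking thirds in E minor on B gives B–D–F#–A.

B D F# A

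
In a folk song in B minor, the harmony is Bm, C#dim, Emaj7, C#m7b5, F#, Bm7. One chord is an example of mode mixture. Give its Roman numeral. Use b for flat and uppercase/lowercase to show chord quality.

IVmaj7

B minor has the diatonic set Bm, C#dim, D, Em, F#, G, A (with V from harmonic minor). Bm, C#dim, C#m7b5, F# and Bm7 all belong to that set. Emaj7 (E–G#–B–D#) doesn't fit — on degree 4 B minor would have Em (iv). Emaj7 is the degree-4 chord of B major, so it is the borrowed IVmaj7.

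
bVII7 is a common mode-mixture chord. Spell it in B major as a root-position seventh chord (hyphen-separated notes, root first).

A-C#-E-G

Scale degree 7 in B major is A#. bVII7 uses the lowered form, A, taken from B minor. Building the dominant-seventh chord from the parallel minor on A: A–C#–E–G.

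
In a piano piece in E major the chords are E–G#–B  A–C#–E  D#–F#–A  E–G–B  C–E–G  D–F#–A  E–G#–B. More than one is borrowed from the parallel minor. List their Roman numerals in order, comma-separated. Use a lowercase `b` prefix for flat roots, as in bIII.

i, bVI, bVII

In E major the diatonic chords are E, F#m, G#m, A, B, C#m, D#dim. Of the given chords, E–G#–B = E, A–C#–E = A and D#–F#–A = D#dim are diatonic. E–G–B is not: scale degree 1 in E major carries E (I). In E minor the chord on that degree is Em, so here it functions as i, borrowed from the parallel minor. C–E–G is not: scale degree 6 in E major carries C#m (vi). In E minor the chord on that degree is C, so here it functions as bVI, borrowed from the parallel minor. D–F#–A is not: scale degree 7 in E major carries D#dim (vii°). In E minor the chord on that degree is D, so here it functions as bVII, borrowed from the parallel minor.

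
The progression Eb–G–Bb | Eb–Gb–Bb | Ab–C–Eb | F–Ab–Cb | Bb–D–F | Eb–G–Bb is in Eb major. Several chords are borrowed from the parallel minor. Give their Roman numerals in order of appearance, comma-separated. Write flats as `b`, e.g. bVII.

The diatonic triads in Eb major are Eb, Fm, Gm, Ab, Bb, Cm, Ddim. Of the given chords, Eb–G–Bb = Eb, Ab–C–Eb = Ab and Bb–D–F = Bb are diatonic. But Eb–Gb–Bb is foreign: the diatonic I on degree 1 is Eb, whereas Ebm comes from Eb minor. It is labeled i. But F–Ab–Cb is foreign: the diatonic ii on degree 2 is Fm, whereas Fdim comes from Eb minor. It is labeled ii°.

i, ii°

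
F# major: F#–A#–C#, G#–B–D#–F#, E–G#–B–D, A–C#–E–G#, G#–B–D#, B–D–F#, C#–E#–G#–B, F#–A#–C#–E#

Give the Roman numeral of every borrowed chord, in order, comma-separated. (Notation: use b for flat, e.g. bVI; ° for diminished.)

In F# major the diatonic chords are F#, G#m, A#m, B, C#, D#m, E#dim. Of the given chords, F#–A#–C# = F#, G#–B–D#–F# = G#m7, G#–B–D# = G#m, C#–E#–G#–B = C#7 and F#–A#–C#–E# = F#maj7 are diatonic. E–G#–B–D is not: scale degree 7 in F# major carries E#dim (vii°). In F# minor the chord on that degree is E7, so here it functions as bVII7, borrowed from the parallel minor. A–C#–E–G# doesn't fit — on degree 3 F# major would have A#m (iii). Amaj7 is the degree-3 chord of F# minor, so it is the borrowed bIIImaj7. But B–D–F# is foreign: the diatonic IV on degree 4 is B, whereas Bm comes from F# minor. It is labeled iv.

bVII7, bIIImaj7, iv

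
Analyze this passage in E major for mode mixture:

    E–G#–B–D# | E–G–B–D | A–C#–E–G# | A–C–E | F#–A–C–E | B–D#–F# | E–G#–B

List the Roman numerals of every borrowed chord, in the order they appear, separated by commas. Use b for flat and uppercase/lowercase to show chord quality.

E major has the diatonic set E, F#m, G#m, A, B, C#m, D#dim. Of the given chords, E–G#–B–D# = Emaj7, A–C#–E–G# = Amaj7, B–D#–F# = B and E–G#–B = E are diatonic. But E–G–B–D is foreign: the diatonic I on degree 1 is E, whereas Em7 comes from E minor. It is labeled i7. A–C–E is not: scale degree 4 in E major carries A (IV). In E minor the chord on that degree is Am, so here it functions as iv, borrowed from the parallel minor. But F#–A–C–E is foreign: the diatonic ii on degree 2 is F#m, whereas F#m7b5 comes from E minor. It is labeled iiø7.

i7, iv, iiø7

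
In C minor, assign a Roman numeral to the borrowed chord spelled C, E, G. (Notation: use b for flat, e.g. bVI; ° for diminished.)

I

C is scale degree 1 in C minor. Diatonically C minor has Cm (i) on that degree; C–E–G is instead the major chord native to C major, so it takes the label I.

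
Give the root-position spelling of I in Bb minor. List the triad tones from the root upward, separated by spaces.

I is built on scale degree 1, which is Bb in both Bb minor and its parallel. Stacking thirds in Bb major on Bb gives Bb–D–F.

Bb D F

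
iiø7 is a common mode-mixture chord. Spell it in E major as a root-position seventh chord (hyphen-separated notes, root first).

The root, F#, is scale degree 2 — the same note in E major and E minor; only the chord quality changes. In E minor the chord on F# is F#–A–C–E.

F#-A-C-E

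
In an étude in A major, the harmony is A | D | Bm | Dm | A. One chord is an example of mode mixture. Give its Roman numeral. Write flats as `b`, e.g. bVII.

iv

The diatonic triads in A major are A, Bm, C#m, D, E, F#m, G#dim. A, D and Bm are all diatonic. Dm (D–F–A) doesn't fit — on degree 4 A major would have D (IV). Dm is the degree-4 chord of A minor, so it is the borrowed iv.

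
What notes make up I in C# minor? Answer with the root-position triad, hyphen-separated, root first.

The root, C#, is scale degree 1 — the same note in C# minor and C# major; only the chord quality changes. Stacking thirds in C# major on C# gives C#–E#–G#.

C#-E#-G#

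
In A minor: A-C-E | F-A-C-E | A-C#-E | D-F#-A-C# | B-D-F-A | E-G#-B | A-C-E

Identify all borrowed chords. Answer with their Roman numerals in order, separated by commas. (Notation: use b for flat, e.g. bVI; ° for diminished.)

I, IVmaj7

A minor has the diatonic set Am, Bdim, C, Dm, E, F, G (with V from harmonic minor). Of the given chords, A–C–E = Am, F–A–C–E = Fmaj7, B–D–F–A = Bm7b5 and E–G#–B = E are diatonic. But A–C#–E is foreign: the diatonic i on degree 1 is Am, whereas A comes from A major. It is labeled I. D–F#–A–C# is not: scale degree 4 in A minor carries Dm (iv). In A major the chord on that degree is Dmaj7, so here it functions as IVmaj7, borrowed from the parallel major.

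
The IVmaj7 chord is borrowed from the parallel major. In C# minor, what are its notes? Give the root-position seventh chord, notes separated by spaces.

F# A# C# E#

IVmaj7 is built on scale degree 4, which is F# in both C# minor and its parallel. Stacking thirds in C# major on F# gives F#–A#–C#–E#.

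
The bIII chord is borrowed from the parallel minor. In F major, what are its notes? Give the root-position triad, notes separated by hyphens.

The root of bIII is the lowered 3rd degree: A becomes Ab. In F minor the chord on Ab is Ab–C–Eb.

Ab-C-Eb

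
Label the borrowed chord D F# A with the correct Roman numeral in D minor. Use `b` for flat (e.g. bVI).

D is scale degree 1 in D minor. D–F#–A is a major chord — the form found in D major, not the diatonic i (Dm). Borrowed into D minor it is written I.

I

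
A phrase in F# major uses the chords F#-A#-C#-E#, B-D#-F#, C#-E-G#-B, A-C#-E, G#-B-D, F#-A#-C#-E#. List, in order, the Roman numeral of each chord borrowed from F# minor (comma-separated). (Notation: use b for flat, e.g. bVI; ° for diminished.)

The diatonic triads in F# major are F#, G#m, A#m, B, C#, D#m, E#dim. F#–A#–C#–E# = F#maj7 and B–D#–F# = B are both diatonic. But C#–E–G#–B is foreign: the diatonic V on degree 5 is C#, whereas C#m7 comes from F# minor. It is labeled v7. But A–C#–E is foreign: the diatonic iii on degree 3 is A#m, whereas A comes from F# minor. It is labeled bIII. G#–B–D is not: scale degree 2 in F# major carries G#m (ii). In F# minor the chord on that degree is G#dim, so here it functions as ii°, borrowed from the parallel minor.

v7, bIII, ii°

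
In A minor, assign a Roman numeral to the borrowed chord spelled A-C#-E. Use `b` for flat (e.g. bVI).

I

The root A is the diatonic 1st degree of A minor; the borrowing shows in the chord quality. The diatonic chord on degree 1 would be Am (i), but A–C#–E is the major chord from A major. As a borrowed chord it is labeled I.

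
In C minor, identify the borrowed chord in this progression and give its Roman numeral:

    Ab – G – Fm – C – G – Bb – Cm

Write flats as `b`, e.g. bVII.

C minor has the diatonic set Cm, Ddim, Eb, Fm, G, Ab, Bb (with V from harmonic minor). Ab, G, Fm, Bb and Cm are all diatonic. C (C–E–G) doesn't fit — on degree 1 C minor would have Cm (i). C is the degree-1 chord of C major, so it is the borrowed I.

I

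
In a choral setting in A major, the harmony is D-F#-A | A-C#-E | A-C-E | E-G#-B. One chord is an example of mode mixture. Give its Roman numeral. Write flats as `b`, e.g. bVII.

In A major the diatonic chords are A, Bm, C#m, D, E, F#m, G#dim. Of the given chords, D–F#–A = D, A–C#–E = A and E–G#–B = E are diatonic. But A–C–E is foreign: the diatonic I on degree 1 is A, whereas Am comes from A minor. It is labeled i.

i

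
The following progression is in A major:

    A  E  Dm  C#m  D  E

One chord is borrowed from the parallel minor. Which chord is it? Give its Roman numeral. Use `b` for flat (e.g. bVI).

iv

In A major the diatonic chords are A, Bm, C#m, D, E, F#m, G#dim. A, E, C#m and D are all diatonic. But Dm (D–F–A) is foreign: the diatonic IV on degree 4 is D, whereas Dm comes from A minor. It is labeled iv.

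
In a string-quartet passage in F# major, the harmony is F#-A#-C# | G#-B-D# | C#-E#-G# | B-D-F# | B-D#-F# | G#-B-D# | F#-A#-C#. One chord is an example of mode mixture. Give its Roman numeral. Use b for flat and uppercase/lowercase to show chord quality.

iv

F# major has the diatonic set F#, G#m, A#m, B, C#, D#m, E#dim. F#–A#–C# = F#, G#–B–D# = G#m, C#–E#–G# = C# and B–D#–F# = B all belong to that set. B–D–F# is not: scale degree 4 in F# major carries B (IV). In F# minor the chord on that degree is Bm, so here it functions as iv, borrowed from the parallel minor.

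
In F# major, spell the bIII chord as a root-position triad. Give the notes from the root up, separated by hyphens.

bIII is built on the lowered scale degree 3. In F# major degree 3 is A#; lowered it becomes A. Building the major chord from the parallel minor on A: A–C#–E.

A-C#-E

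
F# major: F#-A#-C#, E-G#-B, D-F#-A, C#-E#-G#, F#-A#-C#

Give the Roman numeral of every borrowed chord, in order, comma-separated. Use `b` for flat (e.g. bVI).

bVII, bVI

F# major has the diatonic set F#, G#m, A#m, B, C#, D#m, E#dim. F#–A#–C# = F# and C#–E#–G# = C# are both diatonic. E–G#–B is not: scale degree 7 in F# major carries E#dim (vii°). In F# minor the chord on that degree is E, so here it functions as bVII, borrowed from the parallel minor. D–F#–A doesn't fit — on degree 6 F# major would have D#m (vi). D is the degree-6 chord of F# minor, so it is the borrowed bVI.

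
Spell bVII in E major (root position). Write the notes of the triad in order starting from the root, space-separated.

D F# A

The root of bVII is the lowered 7th degree: D# becomes D. Stacking thirds in E minor on D gives D–F#–A.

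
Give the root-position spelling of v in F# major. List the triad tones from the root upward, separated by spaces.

C# E G#

v is built on scale degree 5, which is C# in both F# major and its parallel. Building the minor chord from the parallel minor on C#: C#–E–G#.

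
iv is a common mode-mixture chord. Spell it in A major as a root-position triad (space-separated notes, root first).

D F A

The root, D, is scale degree 4 — the same note in A major and A minor; only the chord quality changes. Building the minor chord from the parallel minor on D: D–F–A.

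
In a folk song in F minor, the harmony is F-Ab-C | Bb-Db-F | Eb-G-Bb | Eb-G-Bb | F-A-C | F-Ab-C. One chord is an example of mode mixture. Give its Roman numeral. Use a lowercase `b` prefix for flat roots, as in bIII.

I

The diatonic triads in F minor (with V from harmonic minor) are Fm, Gdim, Ab, Bbm, C, Db, Eb. F–Ab–C = Fm, Bb–Db–F = Bbm and Eb–G–Bb = Eb are all diatonic. F–A–C doesn't fit — on degree 1 F minor would have Fm (i). F is the degree-1 chord of F major, so it is the borrowed I.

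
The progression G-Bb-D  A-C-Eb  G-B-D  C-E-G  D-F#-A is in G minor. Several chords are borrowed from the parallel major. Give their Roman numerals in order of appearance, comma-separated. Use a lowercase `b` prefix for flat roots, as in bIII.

I, IV

G minor has the diatonic set Gm, Adim, Bb, Cm, D, Eb, F (with V from harmonic minor). G–Bb–D = Gm, A–C–Eb = Adim and D–F#–A = D all belong to that set. But G–B–D is foreign: the diatonic i on degree 1 is Gm, whereas G comes from G major. It is labeled I. C–E–G is not: scale degree 4 in G minor carries Cm (iv). In G major the chord on that degree is C, so here it functions as IV, borrowed from the parallel major.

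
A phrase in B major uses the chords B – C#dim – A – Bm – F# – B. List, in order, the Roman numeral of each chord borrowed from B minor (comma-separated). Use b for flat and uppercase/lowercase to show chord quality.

B major has the diatonic set B, C#m, D#m, E, F#, G#m, A#dim. Of the given chords, B and F# are diatonic. C#dim (C#–E–G) doesn't fit — on degree 2 B major would have C#m (ii). C#dim is the degree-2 chord of B minor, so it is the borrowed ii°. But A (A–C#–E) is foreign: the diatonic vii° on degree 7 is A#dim, whereas A comes from B minor. It is labeled bVII. Bm (B–D–F#) doesn't fit — on degree 1 B major would have B (I). Bm is the degree-1 chord of B minor, so it is the borrowed i.

ii°, bVII, i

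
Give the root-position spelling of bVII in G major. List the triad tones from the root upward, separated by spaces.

bVII is built on the lowered scale degree 7. In G major degree 7 is F#; lowered it becomes F. In G minor the chord on F is F–A–C.

F A C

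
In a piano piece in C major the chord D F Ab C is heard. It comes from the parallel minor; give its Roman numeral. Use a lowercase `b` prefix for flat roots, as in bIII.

D is scale degree 2 in C major. Diatonically C major has Dm (ii) on that degree; D–F–Ab–C is instead the half-diminished-seventh chord native to C minor, so it takes the label iiø7.

iiø7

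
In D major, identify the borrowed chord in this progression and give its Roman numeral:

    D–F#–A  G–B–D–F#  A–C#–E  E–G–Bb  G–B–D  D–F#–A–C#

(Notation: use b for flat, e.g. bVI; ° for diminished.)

ii°

In D major the diatonic chords are D, Em, F#m, G, A, Bm, C#dim. D–F#–A = D, G–B–D–F# = Gmaj7, A–C#–E = A, G–B–D = G and D–F#–A–C# = Dmaj7 all belong to that set. E–G–Bb doesn't fit — on degree 2 D major would have Em (ii). Edim is the degree-2 chord of D minor, so it is the borrowed ii°.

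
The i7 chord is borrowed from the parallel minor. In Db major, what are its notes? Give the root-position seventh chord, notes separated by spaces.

The root, Db, is scale degree 1 — the same note in Db major and Db minor; only the chord quality changes. In Db minor the chord on Db is Db–Fb–Ab–Cb.

Db Fb Ab Cb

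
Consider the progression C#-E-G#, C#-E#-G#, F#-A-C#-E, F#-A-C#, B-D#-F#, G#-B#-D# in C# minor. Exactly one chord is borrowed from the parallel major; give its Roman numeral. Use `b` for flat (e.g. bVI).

In C# minor (with V from harmonic minor) the diatonic chords are C#m, D#dim, E, F#m, G#, A, B. C#–E–G# = C#m, F#–A–C#–E = F#m7, F#–A–C# = F#m, B–D#–F# = B and G#–B#–D# = G# are all diatonic. C#–E#–G# doesn't fit — on degree 1 C# minor would have C#m (i). C# is the degree-1 chord of C# major, so it is the borrowed I.

I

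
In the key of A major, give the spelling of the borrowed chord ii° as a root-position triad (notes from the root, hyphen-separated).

B-D-F

The root, B, is scale degree 2 — the same note in A major and A minor; only the chord quality changes. Stacking thirds in A minor on B gives B–D–F.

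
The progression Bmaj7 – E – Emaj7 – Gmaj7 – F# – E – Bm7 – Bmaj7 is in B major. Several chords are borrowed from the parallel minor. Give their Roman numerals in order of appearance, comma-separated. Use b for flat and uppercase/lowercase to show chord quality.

In B major the diatonic chords are B, C#m, D#m, E, F#, G#m, A#dim. Bmaj7, E, Emaj7 and F# all belong to that set. Gmaj7 (G–B–D–F#) is not: scale degree 6 in B major carries G#m (vi). In B minor the chord on that degree is Gmaj7, so here it functions as bVImaj7, borrowed from the parallel minor. Bm7 (B–D–F#–A) is not: scale degree 1 in B major carries B (I). In B minor the chord on that degree is Bm7, so here it functions as i7, borrowed from the parallel minor.

bVImaj7, i7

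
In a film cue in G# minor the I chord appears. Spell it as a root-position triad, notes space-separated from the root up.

The root, G#, is scale degree 1 — the same note in G# minor and G# major; only the chord quality changes. In G# major the chord on G# is G#–B#–D#.

G# B# D#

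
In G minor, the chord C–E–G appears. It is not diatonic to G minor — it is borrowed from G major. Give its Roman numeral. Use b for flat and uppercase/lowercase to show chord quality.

IV

The root C is the diatonic 4th degree of G minor; the borrowing shows in the chord quality. The diatonic chord on degree 4 would be Cm (iv), but C–E–G is the major chord from G major. As a borrowed chord it is labeled IV.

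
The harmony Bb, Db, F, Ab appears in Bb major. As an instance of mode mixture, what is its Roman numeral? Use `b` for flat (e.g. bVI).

i7

Bb is scale degree 1 in Bb major. The diatonic chord on degree 1 would be Bb (I), but Bb–Db–F–Ab is the minor-seventh chord from Bb minor. As a borrowed chord it is labeled i7.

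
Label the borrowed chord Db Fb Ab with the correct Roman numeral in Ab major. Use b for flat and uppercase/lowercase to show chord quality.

iv

Db is scale degree 4 in Ab major. The diatonic chord on degree 4 would be Db (IV), but Db–Fb–Ab is the minor chord from Ab minor. As a borrowed chord it is labeled iv.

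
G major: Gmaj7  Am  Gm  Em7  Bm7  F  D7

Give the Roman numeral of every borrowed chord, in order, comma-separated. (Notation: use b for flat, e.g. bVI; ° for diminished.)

i, bVII

In G major the diatonic chords are G, Am, Bm, C, D, Em, F#dim. Gmaj7, Am, Em7, Bm7 and D7 all belong to that set. Gm (G–Bb–D) doesn't fit — on degree 1 G major would have G (I). Gm is the degree-1 chord of G minor, so it is the borrowed i. But F (F–A–C) is foreign: the diatonic vii° on degree 7 is F#dim, whereas F comes from G minor. It is labeled bVII.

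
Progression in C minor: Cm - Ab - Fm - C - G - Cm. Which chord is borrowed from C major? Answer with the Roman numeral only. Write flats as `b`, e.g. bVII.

C minor has the diatonic set Cm, Ddim, Eb, Fm, G, Ab, Bb (with V from harmonic minor). Of the given chords, Cm, Ab, Fm and G are diatonic. But C (C–E–G) is foreign: the diatonic i on degree 1 is Cm, whereas C comes from C major. It is labeled I.

I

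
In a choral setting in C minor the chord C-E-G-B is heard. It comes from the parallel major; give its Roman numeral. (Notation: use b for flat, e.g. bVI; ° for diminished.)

C is scale degree 1 in C minor. Diatonically C minor has Cm (i) on that degree; C–E–G–B is instead the major-seventh chord native to C major, so it takes the label Imaj7.

Imaj7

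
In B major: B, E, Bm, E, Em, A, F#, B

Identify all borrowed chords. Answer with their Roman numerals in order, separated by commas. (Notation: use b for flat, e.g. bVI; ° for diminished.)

i, iv, bVII

The diatonic triads in B major are B, C#m, D#m, E, F#, G#m, A#dim. B, E and F# are all diatonic. Bm (B–D–F#) doesn't fit — on degree 1 B major would have B (I). Bm is the degree-1 chord of B minor, so it is the borrowed i. Em (E–G–B) doesn't fit — on degree 4 B major would have E (IV). Em is the degree-4 chord of B minor, so it is the borrowed iv. A (A–C#–E) is not: scale degree 7 in B major carries A#dim (vii°). In B minor the chord on that degree is A, so here it functions as bVII, borrowed from the parallel minor.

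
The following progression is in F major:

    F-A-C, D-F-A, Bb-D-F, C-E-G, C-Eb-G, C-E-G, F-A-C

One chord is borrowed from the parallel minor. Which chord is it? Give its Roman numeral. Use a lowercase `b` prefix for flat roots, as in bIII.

F major has the diatonic set F, Gm, Am, Bb, C, Dm, Edim. F–A–C = F, D–F–A = Dm, Bb–D–F = Bb and C–E–G = C are all diatonic. C–Eb–G doesn't fit — on degree 5 F major would have C (V). Cm is the degree-5 chord of F minor, so it is the borrowed v.

v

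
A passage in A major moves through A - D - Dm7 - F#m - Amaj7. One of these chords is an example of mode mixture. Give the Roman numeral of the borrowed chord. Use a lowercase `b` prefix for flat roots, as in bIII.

In A major the diatonic chords are A, Bm, C#m, D, E, F#m, G#dim. Of the given chords, A, D, F#m and Amaj7 are diatonic. Dm7 (D–F–A–C) is not: scale degree 4 in A major carries D (IV). In A minor the chord on that degree is Dm7, so here it functions as iv7, borrowed from the parallel minor.

iv7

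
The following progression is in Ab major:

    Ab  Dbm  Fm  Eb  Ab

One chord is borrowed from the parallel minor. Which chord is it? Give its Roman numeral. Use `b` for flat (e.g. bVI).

In Ab major the diatonic chords are Ab, Bbm, Cm, Db, Eb, Fm, Gdim. Ab, Fm and Eb all belong to that set. But Dbm (Db–Fb–Ab) is foreign: the diatonic IV on degree 4 is Db, whereas Dbm comes from Ab minor. It is labeled iv.

iv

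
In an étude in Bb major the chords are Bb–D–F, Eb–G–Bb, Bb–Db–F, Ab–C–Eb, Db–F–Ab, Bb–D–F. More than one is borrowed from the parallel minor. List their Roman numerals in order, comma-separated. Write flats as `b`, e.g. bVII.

The diatonic triads in Bb major are Bb, Cm, Dm, Eb, F, Gm, Adim. Of the given chords, Bb–D–F = Bb and Eb–G–Bb = Eb are diatonic. Bb–Db–F is not: scale degree 1 in Bb major carries Bb (I). In Bb minor the chord on that degree is Bbm, so here it functions as i, borrowed from the parallel minor. Ab–C–Eb doesn't fit — on degree 7 Bb major would have Adim (vii°). Ab is the degree-7 chord of Bb minor, so it is the borrowed bVII. But Db–F–Ab is foreign: the diatonic iii on degree 3 is Dm, whereas Db comes from Bb minor. It is labeled bIII.

i, bVII, bIII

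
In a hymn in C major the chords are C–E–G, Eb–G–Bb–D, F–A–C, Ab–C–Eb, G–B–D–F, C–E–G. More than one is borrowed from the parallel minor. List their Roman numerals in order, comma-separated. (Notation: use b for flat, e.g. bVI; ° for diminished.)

In C major the diatonic chords are C, Dm, Em, F, G, Am, Bdim. C–E–G = C, F–A–C = F and G–B–D–F = G7 are all diatonic. Eb–G–Bb–D is not: scale degree 3 in C major carries Em (iii). In C minor the chord on that degree is Ebmaj7, so here it functions as bIIImaj7, borrowed from the parallel minor. But Ab–C–Eb is foreign: the diatonic vi on degree 6 is Am, whereas Ab comes from C minor. It is labeled bVI.

bIIImaj7, bVI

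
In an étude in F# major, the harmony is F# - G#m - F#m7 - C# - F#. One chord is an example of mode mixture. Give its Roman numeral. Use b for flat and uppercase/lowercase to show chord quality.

i7

F# major has the diatonic set F#, G#m, A#m, B, C#, D#m, E#dim. F#, G#m and C# are all diatonic. But F#m7 (F#–A–C#–E) is foreign: the diatonic I on degree 1 is F#, whereas F#m7 comes from F# minor. It is labeled i7.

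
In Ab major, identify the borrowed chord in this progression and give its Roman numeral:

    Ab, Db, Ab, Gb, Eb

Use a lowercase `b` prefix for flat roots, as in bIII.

bVII

The diatonic triads in Ab major are Ab, Bbm, Cm, Db, Eb, Fm, Gdim. Ab, Db and Eb are all diatonic. Gb (Gb–Bb–Db) doesn't fit — on degree 7 Ab major would have Gdim (vii°). Gb is the degree-7 chord of Ab minor, so it is the borrowed bVII.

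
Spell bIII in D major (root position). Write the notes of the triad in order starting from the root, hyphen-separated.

F-A-C

bIII is built on the lowered scale degree 3. In D major degree 3 is F#; lowered it becomes F. Building the major chord from the parallel minor on F: F–A–C.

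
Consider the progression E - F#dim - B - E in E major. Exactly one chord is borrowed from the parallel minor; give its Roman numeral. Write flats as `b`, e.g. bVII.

ii°

The diatonic triads in E major are E, F#m, G#m, A, B, C#m, D#dim. E and B both belong to that set. But F#dim (F#–A–C) is foreign: the diatonic ii on degree 2 is F#m, whereas F#dim comes from E minor. It is labeled ii°.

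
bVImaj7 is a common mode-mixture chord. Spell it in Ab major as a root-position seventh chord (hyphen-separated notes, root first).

Scale degree 6 in Ab major is F. bVImaj7 uses the lowered form, Fb, taken from Ab minor. Stacking thirds in Ab minor on Fb gives Fb–Ab–Cb–Eb.

Fb-Ab-Cb-Eb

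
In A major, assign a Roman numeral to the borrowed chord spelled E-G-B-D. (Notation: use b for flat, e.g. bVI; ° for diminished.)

v7

The root E is the diatonic 5th degree of A major; the borrowing shows in the chord quality. Diatonically A major has E (V) on that degree; E–G–B–D is instead the minor-seventh chord native to A minor, so it takes the label v7.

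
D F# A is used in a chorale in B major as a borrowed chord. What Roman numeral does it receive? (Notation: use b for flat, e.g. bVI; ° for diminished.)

D is the lowered form of scale degree 3 in B major (the diatonic degree 3 is D#). D–F#–A is a major chord — the form found in B minor, not the diatonic iii (D#m). Borrowed into B major it is written bIII.

bIII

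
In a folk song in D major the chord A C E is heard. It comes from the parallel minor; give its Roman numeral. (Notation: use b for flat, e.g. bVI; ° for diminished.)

v

The root A is the diatonic 5th degree of D major; the borrowing shows in the chord quality. A–C–E is a minor chord — the form found in D minor, not the diatonic V (A). Borrowed into D major it is written v.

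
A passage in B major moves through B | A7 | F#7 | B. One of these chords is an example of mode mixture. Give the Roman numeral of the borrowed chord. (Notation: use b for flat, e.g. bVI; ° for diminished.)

The diatonic triads in B major are B, C#m, D#m, E, F#, G#m, A#dim. B and F#7 are both diatonic. But A7 (A–C#–E–G) is foreign: the diatonic vii° on degree 7 is A#dim, whereas A7 comes from B minor. It is labeled bVII7.

bVII7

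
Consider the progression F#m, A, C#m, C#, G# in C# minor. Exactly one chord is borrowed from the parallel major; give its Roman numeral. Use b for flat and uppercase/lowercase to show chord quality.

I

In C# minor (with V from harmonic minor) the diatonic chords are C#m, D#dim, E, F#m, G#, A, B. Of the given chords, F#m, A, C#m and G# are diatonic. C# (C#–E#–G#) is not: scale degree 1 in C# minor carries C#m (i). In C# major the chord on that degree is C#, so here it functions as I, borrowed from the parallel major.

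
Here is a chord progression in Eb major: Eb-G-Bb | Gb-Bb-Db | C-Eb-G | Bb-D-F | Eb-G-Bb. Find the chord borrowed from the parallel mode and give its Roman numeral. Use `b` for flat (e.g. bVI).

bIII

In Eb major the diatonic chords are Eb, Fm, Gm, Ab, Bb, Cm, Ddim. Of the given chords, Eb–G–Bb = Eb, C–Eb–G = Cm and Bb–D–F = Bb are diatonic. Gb–Bb–Db doesn't fit — on degree 3 Eb major would have Gm (iii). Gb is the degree-3 chord of Eb minor, so it is the borrowed bIII.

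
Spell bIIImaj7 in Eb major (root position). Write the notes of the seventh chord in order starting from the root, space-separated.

Gb Bb Db F

The root of bIIImaj7 is the lowered 3rd degree: G becomes Gb. Stacking thirds in Eb minor on Gb gives Gb–Bb–Db–F.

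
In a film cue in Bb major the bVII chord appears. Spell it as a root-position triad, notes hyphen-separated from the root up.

Ab-C-Eb

bVII is built on the lowered scale degree 7. In Bb major degree 7 is A; lowered it becomes Ab. Building the major chord from the parallel minor on Ab: Ab–C–Eb.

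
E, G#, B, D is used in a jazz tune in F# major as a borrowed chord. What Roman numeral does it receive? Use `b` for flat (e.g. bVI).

E is the lowered form of scale degree 7 in F# major (the diatonic degree 7 is E#). Diatonically F# major has E#dim (vii°) on that degree; E–G#–B–D is instead the dominant-seventh chord native to F# minor, so it takes the label bVII7.

bVII7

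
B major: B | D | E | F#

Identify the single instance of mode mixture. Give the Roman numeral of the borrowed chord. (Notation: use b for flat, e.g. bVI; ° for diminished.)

The diatonic triads in B major are B, C#m, D#m, E, F#, G#m, A#dim. B, E and F# all belong to that set. D (D–F#–A) is not: scale degree 3 in B major carries D#m (iii). In B minor the chord on that degree is D, so here it functions as bIII, borrowed from the parallel minor.

bIII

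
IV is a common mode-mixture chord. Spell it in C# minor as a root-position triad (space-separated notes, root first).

The root, F#, is scale degree 4 — the same note in C# minor and C# major; only the chord quality changes. Stacking thirds in C# major on F# gives F#–A#–C#.

F# A# C#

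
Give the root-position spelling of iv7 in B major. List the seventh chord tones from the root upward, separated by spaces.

E G B D

iv7 is built on scale degree 4, which is E in both B major and its parallel. Building the minor-seventh chord from the parallel minor on E: E–G–B–D.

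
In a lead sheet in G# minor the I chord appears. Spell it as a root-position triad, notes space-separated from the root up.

G# B# D#

I is built on scale degree 1, which is G# in both G# minor and its parallel. Stacking thirds in G# major on G# gives G#–B#–D#.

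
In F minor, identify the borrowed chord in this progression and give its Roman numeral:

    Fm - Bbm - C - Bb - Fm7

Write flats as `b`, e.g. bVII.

IV

The diatonic triads in F minor (with V from harmonic minor) are Fm, Gdim, Ab, Bbm, C, Db, Eb. Of the given chords, Fm, Bbm, C and Fm7 are diatonic. Bb (Bb–D–F) doesn't fit — on degree 4 F minor would have Bbm (iv). Bb is the degree-4 chord of F major, so it is the borrowed IV.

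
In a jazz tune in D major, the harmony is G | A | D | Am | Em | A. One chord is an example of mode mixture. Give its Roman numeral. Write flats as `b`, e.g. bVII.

v

The diatonic triads in D major are D, Em, F#m, G, A, Bm, C#dim. G, A, D and Em all belong to that set. Am (A–C–E) is not: scale degree 5 in D major carries A (V). In D minor the chord on that degree is Am, so here it functions as v, borrowed from the parallel minor.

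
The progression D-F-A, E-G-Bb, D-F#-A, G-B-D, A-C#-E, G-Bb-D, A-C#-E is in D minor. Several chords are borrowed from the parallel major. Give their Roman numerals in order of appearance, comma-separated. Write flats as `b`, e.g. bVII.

The diatonic triads in D minor (with V from harmonic minor) are Dm, Edim, F, Gm, A, Bb, C. D–F–A = Dm, E–G–Bb = Edim, A–C#–E = A and G–Bb–D = Gm all belong to that set. D–F#–A is not: scale degree 1 in D minor carries Dm (i). In D major the chord on that degree is D, so here it functions as I, borrowed from the parallel major. G–B–D doesn't fit — on degree 4 D minor would have Gm (iv). G is the degree-4 chord of D major, so it is the borrowed IV.

I, IV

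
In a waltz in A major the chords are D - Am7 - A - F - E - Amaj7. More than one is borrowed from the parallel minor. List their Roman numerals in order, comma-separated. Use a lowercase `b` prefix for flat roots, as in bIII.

i7, bVI

The diatonic triads in A major are A, Bm, C#m, D, E, F#m, G#dim. Of the given chords, D, A, E and Amaj7 are diatonic. But Am7 (A–C–E–G) is foreign: the diatonic I on degree 1 is A, whereas Am7 comes from A minor. It is labeled i7. But F (F–A–C) is foreign: the diatonic vi on degree 6 is F#m, whereas F comes from A minor. It is labeled bVI.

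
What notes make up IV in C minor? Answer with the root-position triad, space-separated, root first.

F A C

The root, F, is scale degree 4 — the same note in C minor and C major; only the chord quality changes. In C major the chord on F is F–A–C.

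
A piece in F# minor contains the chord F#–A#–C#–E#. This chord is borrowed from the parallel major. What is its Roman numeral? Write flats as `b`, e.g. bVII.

F# is scale degree 1 in F# minor. F#–A#–C#–E# is a major-seventh chord — the form found in F# major, not the diatonic i (F#m). Borrowed into F# minor it is written Imaj7.

Imaj7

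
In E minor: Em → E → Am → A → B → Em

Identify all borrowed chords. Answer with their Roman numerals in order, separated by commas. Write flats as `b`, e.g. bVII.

I, IV

The diatonic triads in E minor (with V from harmonic minor) are Em, F#dim, G, Am, B, C, D. Em, Am and B are all diatonic. But E (E–G#–B) is foreign: the diatonic i on degree 1 is Em, whereas E comes from E major. It is labeled I. A (A–C#–E) doesn't fit — on degree 4 E minor would have Am (iv). A is the degree-4 chord of E major, so it is the borrowed IV.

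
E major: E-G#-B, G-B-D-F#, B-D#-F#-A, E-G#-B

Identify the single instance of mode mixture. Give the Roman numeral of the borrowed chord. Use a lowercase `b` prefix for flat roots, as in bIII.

bIIImaj7

E major has the diatonic set E, F#m, G#m, A, B, C#m, D#dim. Of the given chords, E–G#–B = E and B–D#–F#–A = B7 are diatonic. G–B–D–F# is not: scale degree 3 in E major carries G#m (iii). In E minor the chord on that degree is Gmaj7, so here it functions as bIIImaj7, borrowed from the parallel minor.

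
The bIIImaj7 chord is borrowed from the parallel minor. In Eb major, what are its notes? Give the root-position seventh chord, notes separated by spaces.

The root of bIIImaj7 is the lowered 3rd degree: G becomes Gb. Stacking thirds in Eb minor on Gb gives Gb–Bb–Db–F.

Gb Bb Db F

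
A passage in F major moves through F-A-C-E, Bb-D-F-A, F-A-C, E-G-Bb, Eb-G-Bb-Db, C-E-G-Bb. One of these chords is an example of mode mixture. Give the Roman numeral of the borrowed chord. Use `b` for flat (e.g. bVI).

bVII7

F major has the diatonic set F, Gm, Am, Bb, C, Dm, Edim. Of the given chords, F–A–C–E = Fmaj7, Bb–D–F–A = Bbmaj7, F–A–C = F, E–G–Bb = Edim and C–E–G–Bb = C7 are diatonic. Eb–G–Bb–Db doesn't fit — on degree 7 F major would have Edim (vii°). Eb7 is the degree-7 chord of F minor, so it is the borrowed bVII7.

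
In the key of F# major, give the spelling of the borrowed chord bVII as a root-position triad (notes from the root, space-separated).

bVII is built on the lowered scale degree 7. In F# major degree 7 is E#; lowered it becomes E. In F# minor the chord on E is E–G#–B.

E G# B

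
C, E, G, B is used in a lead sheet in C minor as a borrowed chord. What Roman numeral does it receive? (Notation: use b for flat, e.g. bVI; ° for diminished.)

C is scale degree 1 in C minor. Diatonically C minor has Cm (i) on that degree; C–E–G–B is instead the major-seventh chord native to C major, so it takes the label Imaj7.

Imaj7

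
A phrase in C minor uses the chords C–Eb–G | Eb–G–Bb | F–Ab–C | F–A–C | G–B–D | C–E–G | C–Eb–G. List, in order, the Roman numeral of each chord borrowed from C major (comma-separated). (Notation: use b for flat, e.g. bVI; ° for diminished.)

IV, I

C minor has the diatonic set Cm, Ddim, Eb, Fm, G, Ab, Bb (with V from harmonic minor). C–Eb–G = Cm, Eb–G–Bb = Eb, F–Ab–C = Fm and G–B–D = G are all diatonic. But F–A–C is foreign: the diatonic iv on degree 4 is Fm, whereas F comes from C major. It is labeled IV. C–E–G doesn't fit — on degree 1 C minor would have Cm (i). C is the degree-1 chord of C major, so it is the borrowed I.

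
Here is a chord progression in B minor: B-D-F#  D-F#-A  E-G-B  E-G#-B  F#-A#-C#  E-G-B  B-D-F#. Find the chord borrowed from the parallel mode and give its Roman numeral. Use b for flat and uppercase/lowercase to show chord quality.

IV

B minor has the diatonic set Bm, C#dim, D, Em, F#, G, A (with V from harmonic minor). Of the given chords, B–D–F# = Bm, D–F#–A = D, E–G–B = Em and F#–A#–C# = F# are diatonic. E–G#–B doesn't fit — on degree 4 B minor would have Em (iv). E is the degree-4 chord of B major, so it is the borrowed IV.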